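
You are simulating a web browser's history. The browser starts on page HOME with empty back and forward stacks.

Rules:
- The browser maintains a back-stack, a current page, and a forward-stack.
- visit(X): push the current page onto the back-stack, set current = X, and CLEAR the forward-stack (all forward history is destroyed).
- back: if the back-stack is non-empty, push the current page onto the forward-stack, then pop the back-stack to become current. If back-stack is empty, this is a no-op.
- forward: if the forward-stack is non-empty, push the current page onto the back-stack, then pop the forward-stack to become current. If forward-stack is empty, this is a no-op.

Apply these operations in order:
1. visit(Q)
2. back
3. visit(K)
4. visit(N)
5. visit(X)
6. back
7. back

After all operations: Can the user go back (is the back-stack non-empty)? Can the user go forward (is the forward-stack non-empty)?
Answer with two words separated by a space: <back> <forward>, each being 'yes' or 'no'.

After 1 (visit(Q)): cur=Q back=1 fwd=0
After 2 (back): cur=HOME back=0 fwd=1
After 3 (visit(K)): cur=K back=1 fwd=0
After 4 (visit(N)): cur=N back=2 fwd=0
After 5 (visit(X)): cur=X back=3 fwd=0
After 6 (back): cur=N back=2 fwd=1
After 7 (back): cur=K back=1 fwd=2

Answer: yes yes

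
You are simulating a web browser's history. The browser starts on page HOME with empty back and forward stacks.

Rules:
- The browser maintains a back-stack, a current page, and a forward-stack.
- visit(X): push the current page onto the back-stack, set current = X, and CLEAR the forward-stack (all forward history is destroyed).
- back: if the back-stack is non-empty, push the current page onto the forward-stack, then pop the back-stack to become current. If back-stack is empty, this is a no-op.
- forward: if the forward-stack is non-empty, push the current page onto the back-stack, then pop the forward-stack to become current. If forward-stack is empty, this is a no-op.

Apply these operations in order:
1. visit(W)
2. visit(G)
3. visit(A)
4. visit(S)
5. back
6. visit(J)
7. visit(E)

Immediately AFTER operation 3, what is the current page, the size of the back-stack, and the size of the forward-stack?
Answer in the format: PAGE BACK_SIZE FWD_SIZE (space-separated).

After 1 (visit(W)): cur=W back=1 fwd=0
After 2 (visit(G)): cur=G back=2 fwd=0
After 3 (visit(A)): cur=A back=3 fwd=0

A 3 0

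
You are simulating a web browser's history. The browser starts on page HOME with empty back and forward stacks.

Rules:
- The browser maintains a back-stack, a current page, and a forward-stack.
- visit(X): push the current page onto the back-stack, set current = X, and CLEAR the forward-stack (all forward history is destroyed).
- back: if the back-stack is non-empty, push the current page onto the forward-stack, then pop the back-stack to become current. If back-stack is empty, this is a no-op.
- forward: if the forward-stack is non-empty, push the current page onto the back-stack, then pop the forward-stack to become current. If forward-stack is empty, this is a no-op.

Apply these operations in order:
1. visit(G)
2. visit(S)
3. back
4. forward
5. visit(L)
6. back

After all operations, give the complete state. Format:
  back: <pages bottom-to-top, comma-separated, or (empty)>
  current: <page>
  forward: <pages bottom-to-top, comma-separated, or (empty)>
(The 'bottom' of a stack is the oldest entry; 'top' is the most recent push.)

After 1 (visit(G)): cur=G back=1 fwd=0
After 2 (visit(S)): cur=S back=2 fwd=0
After 3 (back): cur=G back=1 fwd=1
After 4 (forward): cur=S back=2 fwd=0
After 5 (visit(L)): cur=L back=3 fwd=0
After 6 (back): cur=S back=2 fwd=1

Answer: back: HOME,G
current: S
forward: L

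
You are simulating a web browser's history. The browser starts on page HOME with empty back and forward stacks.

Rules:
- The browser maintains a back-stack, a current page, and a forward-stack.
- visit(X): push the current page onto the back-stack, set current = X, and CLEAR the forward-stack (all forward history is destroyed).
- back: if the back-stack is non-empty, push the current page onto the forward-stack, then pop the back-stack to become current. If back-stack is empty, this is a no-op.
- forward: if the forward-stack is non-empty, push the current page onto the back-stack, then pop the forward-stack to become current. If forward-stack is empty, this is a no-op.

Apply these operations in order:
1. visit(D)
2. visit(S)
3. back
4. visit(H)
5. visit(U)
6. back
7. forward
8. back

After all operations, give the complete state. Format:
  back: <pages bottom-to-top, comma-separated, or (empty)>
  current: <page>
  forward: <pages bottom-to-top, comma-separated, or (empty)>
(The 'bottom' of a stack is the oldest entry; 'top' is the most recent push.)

After 1 (visit(D)): cur=D back=1 fwd=0
After 2 (visit(S)): cur=S back=2 fwd=0
After 3 (back): cur=D back=1 fwd=1
After 4 (visit(H)): cur=H back=2 fwd=0
After 5 (visit(U)): cur=U back=3 fwd=0
After 6 (back): cur=H back=2 fwd=1
After 7 (forward): cur=U back=3 fwd=0
After 8 (back): cur=H back=2 fwd=1

Answer: back: HOME,D
current: H
forward: U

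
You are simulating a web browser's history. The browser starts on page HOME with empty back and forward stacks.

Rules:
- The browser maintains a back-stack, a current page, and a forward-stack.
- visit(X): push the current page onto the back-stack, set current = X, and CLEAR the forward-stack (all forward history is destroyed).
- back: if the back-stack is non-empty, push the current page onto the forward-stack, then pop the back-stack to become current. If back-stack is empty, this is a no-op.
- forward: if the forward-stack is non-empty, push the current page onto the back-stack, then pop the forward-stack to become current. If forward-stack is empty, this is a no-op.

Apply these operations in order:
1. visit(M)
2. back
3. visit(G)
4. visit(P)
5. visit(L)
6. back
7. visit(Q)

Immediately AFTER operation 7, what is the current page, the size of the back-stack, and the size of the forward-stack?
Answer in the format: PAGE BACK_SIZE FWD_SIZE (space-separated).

After 1 (visit(M)): cur=M back=1 fwd=0
After 2 (back): cur=HOME back=0 fwd=1
After 3 (visit(G)): cur=G back=1 fwd=0
After 4 (visit(P)): cur=P back=2 fwd=0
After 5 (visit(L)): cur=L back=3 fwd=0
After 6 (back): cur=P back=2 fwd=1
After 7 (visit(Q)): cur=Q back=3 fwd=0

Q 3 0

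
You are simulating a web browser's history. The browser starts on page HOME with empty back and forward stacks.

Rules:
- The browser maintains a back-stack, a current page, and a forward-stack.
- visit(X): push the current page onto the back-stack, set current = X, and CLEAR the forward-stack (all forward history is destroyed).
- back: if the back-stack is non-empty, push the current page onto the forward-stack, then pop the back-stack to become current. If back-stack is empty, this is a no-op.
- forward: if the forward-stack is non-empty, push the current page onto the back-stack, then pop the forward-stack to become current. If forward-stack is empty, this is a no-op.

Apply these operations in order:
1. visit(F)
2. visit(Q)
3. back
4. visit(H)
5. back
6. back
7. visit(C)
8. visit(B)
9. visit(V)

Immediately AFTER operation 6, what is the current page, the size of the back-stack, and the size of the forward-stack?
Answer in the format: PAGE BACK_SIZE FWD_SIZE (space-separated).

After 1 (visit(F)): cur=F back=1 fwd=0
After 2 (visit(Q)): cur=Q back=2 fwd=0
After 3 (back): cur=F back=1 fwd=1
After 4 (visit(H)): cur=H back=2 fwd=0
After 5 (back): cur=F back=1 fwd=1
After 6 (back): cur=HOME back=0 fwd=2

HOME 0 2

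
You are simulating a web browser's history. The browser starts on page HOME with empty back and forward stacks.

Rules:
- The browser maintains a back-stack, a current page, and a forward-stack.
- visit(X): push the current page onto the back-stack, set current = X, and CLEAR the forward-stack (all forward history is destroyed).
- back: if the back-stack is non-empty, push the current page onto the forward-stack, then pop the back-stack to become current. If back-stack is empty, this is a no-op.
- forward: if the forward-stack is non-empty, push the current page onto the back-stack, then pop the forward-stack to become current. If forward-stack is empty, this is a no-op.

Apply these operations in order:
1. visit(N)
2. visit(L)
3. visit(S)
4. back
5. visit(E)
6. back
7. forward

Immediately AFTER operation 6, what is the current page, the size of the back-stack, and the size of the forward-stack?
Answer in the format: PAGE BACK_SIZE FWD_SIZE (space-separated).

After 1 (visit(N)): cur=N back=1 fwd=0
After 2 (visit(L)): cur=L back=2 fwd=0
After 3 (visit(S)): cur=S back=3 fwd=0
After 4 (back): cur=L back=2 fwd=1
After 5 (visit(E)): cur=E back=3 fwd=0
After 6 (back): cur=L back=2 fwd=1

L 2 1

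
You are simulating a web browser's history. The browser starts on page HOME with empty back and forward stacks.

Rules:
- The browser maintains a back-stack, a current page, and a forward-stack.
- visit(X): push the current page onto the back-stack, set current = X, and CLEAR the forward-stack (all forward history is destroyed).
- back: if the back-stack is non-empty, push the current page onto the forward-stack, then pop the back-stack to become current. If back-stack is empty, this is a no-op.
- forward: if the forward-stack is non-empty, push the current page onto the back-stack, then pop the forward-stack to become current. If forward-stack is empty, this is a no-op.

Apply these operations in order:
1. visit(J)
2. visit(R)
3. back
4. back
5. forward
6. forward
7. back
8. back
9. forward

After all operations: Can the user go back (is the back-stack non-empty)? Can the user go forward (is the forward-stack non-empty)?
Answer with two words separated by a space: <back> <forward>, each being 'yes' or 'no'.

After 1 (visit(J)): cur=J back=1 fwd=0
After 2 (visit(R)): cur=R back=2 fwd=0
After 3 (back): cur=J back=1 fwd=1
After 4 (back): cur=HOME back=0 fwd=2
After 5 (forward): cur=J back=1 fwd=1
After 6 (forward): cur=R back=2 fwd=0
After 7 (back): cur=J back=1 fwd=1
After 8 (back): cur=HOME back=0 fwd=2
After 9 (forward): cur=J back=1 fwd=1

Answer: yes yes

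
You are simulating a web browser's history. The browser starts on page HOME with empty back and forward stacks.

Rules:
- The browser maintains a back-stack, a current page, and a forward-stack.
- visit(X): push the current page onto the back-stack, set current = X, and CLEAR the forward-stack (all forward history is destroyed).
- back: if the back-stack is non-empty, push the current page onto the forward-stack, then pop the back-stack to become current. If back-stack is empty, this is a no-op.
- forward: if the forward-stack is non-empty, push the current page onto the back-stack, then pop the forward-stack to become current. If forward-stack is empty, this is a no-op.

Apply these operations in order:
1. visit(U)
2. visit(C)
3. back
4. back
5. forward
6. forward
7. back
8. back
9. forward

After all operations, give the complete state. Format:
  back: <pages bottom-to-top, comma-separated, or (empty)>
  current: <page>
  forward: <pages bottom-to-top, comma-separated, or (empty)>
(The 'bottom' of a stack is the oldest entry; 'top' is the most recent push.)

After 1 (visit(U)): cur=U back=1 fwd=0
After 2 (visit(C)): cur=C back=2 fwd=0
After 3 (back): cur=U back=1 fwd=1
After 4 (back): cur=HOME back=0 fwd=2
After 5 (forward): cur=U back=1 fwd=1
After 6 (forward): cur=C back=2 fwd=0
After 7 (back): cur=U back=1 fwd=1
After 8 (back): cur=HOME back=0 fwd=2
After 9 (forward): cur=U back=1 fwd=1

Answer: back: HOME
current: U
forward: C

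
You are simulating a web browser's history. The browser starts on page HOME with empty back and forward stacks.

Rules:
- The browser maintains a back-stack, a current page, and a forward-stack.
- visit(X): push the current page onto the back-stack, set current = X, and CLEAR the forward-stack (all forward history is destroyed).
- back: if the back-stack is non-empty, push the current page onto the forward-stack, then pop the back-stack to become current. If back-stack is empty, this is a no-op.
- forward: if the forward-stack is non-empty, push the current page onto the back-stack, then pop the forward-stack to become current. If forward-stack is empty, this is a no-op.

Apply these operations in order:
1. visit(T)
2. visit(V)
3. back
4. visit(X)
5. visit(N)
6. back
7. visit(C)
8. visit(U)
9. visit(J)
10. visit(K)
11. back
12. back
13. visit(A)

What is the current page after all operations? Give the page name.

Answer: A

Derivation:
After 1 (visit(T)): cur=T back=1 fwd=0
After 2 (visit(V)): cur=V back=2 fwd=0
After 3 (back): cur=T back=1 fwd=1
After 4 (visit(X)): cur=X back=2 fwd=0
After 5 (visit(N)): cur=N back=3 fwd=0
After 6 (back): cur=X back=2 fwd=1
After 7 (visit(C)): cur=C back=3 fwd=0
After 8 (visit(U)): cur=U back=4 fwd=0
After 9 (visit(J)): cur=J back=5 fwd=0
After 10 (visit(K)): cur=K back=6 fwd=0
After 11 (back): cur=J back=5 fwd=1
After 12 (back): cur=U back=4 fwd=2
After 13 (visit(A)): cur=A back=5 fwd=0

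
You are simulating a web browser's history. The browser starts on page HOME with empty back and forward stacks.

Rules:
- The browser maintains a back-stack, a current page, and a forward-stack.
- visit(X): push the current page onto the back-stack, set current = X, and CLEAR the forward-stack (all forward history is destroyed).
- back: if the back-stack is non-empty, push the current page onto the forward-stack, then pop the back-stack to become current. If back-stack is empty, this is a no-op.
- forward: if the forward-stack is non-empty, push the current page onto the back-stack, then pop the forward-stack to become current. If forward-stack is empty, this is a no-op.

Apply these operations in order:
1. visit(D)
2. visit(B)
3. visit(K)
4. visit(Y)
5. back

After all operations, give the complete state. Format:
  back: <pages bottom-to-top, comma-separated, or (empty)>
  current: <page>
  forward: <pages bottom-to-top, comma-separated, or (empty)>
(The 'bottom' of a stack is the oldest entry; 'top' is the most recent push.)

Answer: back: HOME,D,B
current: K
forward: Y

Derivation:
After 1 (visit(D)): cur=D back=1 fwd=0
After 2 (visit(B)): cur=B back=2 fwd=0
After 3 (visit(K)): cur=K back=3 fwd=0
After 4 (visit(Y)): cur=Y back=4 fwd=0
After 5 (back): cur=K back=3 fwd=1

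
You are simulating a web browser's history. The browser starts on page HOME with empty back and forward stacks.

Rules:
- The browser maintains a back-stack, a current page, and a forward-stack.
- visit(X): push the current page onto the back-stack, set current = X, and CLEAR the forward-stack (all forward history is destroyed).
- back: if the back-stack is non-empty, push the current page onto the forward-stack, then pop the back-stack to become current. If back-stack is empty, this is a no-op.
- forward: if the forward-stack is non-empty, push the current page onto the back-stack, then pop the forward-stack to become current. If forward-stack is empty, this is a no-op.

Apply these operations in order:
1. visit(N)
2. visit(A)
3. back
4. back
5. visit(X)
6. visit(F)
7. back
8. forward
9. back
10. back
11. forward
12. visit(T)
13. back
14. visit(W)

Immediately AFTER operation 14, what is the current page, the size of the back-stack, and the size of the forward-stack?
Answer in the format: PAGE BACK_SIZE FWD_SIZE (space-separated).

After 1 (visit(N)): cur=N back=1 fwd=0
After 2 (visit(A)): cur=A back=2 fwd=0
After 3 (back): cur=N back=1 fwd=1
After 4 (back): cur=HOME back=0 fwd=2
After 5 (visit(X)): cur=X back=1 fwd=0
After 6 (visit(F)): cur=F back=2 fwd=0
After 7 (back): cur=X back=1 fwd=1
After 8 (forward): cur=F back=2 fwd=0
After 9 (back): cur=X back=1 fwd=1
After 10 (back): cur=HOME back=0 fwd=2
After 11 (forward): cur=X back=1 fwd=1
After 12 (visit(T)): cur=T back=2 fwd=0
After 13 (back): cur=X back=1 fwd=1
After 14 (visit(W)): cur=W back=2 fwd=0

W 2 0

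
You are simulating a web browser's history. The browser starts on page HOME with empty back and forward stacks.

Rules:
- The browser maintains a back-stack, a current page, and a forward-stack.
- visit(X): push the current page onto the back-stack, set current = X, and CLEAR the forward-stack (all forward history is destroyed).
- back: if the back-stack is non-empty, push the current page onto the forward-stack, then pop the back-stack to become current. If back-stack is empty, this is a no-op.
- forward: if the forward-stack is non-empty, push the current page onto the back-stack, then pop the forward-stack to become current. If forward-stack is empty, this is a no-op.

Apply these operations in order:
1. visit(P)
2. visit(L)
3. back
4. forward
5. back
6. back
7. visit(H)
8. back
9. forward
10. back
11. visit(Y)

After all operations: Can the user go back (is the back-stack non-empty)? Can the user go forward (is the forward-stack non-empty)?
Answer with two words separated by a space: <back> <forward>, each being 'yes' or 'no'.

Answer: yes no

Derivation:
After 1 (visit(P)): cur=P back=1 fwd=0
After 2 (visit(L)): cur=L back=2 fwd=0
After 3 (back): cur=P back=1 fwd=1
After 4 (forward): cur=L back=2 fwd=0
After 5 (back): cur=P back=1 fwd=1
After 6 (back): cur=HOME back=0 fwd=2
After 7 (visit(H)): cur=H back=1 fwd=0
After 8 (back): cur=HOME back=0 fwd=1
After 9 (forward): cur=H back=1 fwd=0
After 10 (back): cur=HOME back=0 fwd=1
After 11 (visit(Y)): cur=Y back=1 fwd=0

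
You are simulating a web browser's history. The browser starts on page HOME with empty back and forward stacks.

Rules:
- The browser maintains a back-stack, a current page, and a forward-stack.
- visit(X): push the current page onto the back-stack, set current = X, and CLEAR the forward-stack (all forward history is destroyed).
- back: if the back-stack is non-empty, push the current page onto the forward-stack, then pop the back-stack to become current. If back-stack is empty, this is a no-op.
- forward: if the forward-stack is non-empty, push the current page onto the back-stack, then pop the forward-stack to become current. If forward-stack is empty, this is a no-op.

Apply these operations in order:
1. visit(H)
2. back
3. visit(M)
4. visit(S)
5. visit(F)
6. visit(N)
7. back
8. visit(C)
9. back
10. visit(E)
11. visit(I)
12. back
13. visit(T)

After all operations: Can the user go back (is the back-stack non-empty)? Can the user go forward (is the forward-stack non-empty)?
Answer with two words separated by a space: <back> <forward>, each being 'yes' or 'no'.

Answer: yes no

Derivation:
After 1 (visit(H)): cur=H back=1 fwd=0
After 2 (back): cur=HOME back=0 fwd=1
After 3 (visit(M)): cur=M back=1 fwd=0
After 4 (visit(S)): cur=S back=2 fwd=0
After 5 (visit(F)): cur=F back=3 fwd=0
After 6 (visit(N)): cur=N back=4 fwd=0
After 7 (back): cur=F back=3 fwd=1
After 8 (visit(C)): cur=C back=4 fwd=0
After 9 (back): cur=F back=3 fwd=1
After 10 (visit(E)): cur=E back=4 fwd=0
After 11 (visit(I)): cur=I back=5 fwd=0
After 12 (back): cur=E back=4 fwd=1
After 13 (visit(T)): cur=T back=5 fwd=0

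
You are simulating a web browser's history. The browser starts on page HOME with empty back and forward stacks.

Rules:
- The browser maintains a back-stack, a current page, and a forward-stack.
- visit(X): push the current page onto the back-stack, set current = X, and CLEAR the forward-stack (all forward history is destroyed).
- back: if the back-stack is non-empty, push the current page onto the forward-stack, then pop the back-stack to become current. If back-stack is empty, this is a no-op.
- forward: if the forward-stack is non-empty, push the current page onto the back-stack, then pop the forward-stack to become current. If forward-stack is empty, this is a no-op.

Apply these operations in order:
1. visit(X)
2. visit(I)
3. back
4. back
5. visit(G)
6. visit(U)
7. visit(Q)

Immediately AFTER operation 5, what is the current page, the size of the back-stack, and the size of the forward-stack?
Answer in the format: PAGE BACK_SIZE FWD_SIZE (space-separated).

After 1 (visit(X)): cur=X back=1 fwd=0
After 2 (visit(I)): cur=I back=2 fwd=0
After 3 (back): cur=X back=1 fwd=1
After 4 (back): cur=HOME back=0 fwd=2
After 5 (visit(G)): cur=G back=1 fwd=0

G 1 0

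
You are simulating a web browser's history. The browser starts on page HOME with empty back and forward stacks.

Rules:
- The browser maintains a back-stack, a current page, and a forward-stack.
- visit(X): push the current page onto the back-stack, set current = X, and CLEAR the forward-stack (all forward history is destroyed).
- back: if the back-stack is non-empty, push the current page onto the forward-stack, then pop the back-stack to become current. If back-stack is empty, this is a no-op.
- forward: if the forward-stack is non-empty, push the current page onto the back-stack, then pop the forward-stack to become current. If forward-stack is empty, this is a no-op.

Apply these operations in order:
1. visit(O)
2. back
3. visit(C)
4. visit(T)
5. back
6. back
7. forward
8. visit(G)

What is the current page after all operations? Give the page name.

Answer: G

Derivation:
After 1 (visit(O)): cur=O back=1 fwd=0
After 2 (back): cur=HOME back=0 fwd=1
After 3 (visit(C)): cur=C back=1 fwd=0
After 4 (visit(T)): cur=T back=2 fwd=0
After 5 (back): cur=C back=1 fwd=1
After 6 (back): cur=HOME back=0 fwd=2
After 7 (forward): cur=C back=1 fwd=1
After 8 (visit(G)): cur=G back=2 fwd=0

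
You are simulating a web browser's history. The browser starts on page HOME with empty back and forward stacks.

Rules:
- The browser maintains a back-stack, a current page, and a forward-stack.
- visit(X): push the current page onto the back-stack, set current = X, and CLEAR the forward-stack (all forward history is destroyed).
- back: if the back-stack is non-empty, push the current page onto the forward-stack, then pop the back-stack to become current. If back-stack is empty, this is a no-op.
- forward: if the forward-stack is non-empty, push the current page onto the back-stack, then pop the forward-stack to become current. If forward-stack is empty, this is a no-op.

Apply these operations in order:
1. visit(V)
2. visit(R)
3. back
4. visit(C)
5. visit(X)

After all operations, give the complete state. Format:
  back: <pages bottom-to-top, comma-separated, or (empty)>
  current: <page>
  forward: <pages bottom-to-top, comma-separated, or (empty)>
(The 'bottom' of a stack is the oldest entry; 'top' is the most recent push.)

After 1 (visit(V)): cur=V back=1 fwd=0
After 2 (visit(R)): cur=R back=2 fwd=0
After 3 (back): cur=V back=1 fwd=1
After 4 (visit(C)): cur=C back=2 fwd=0
After 5 (visit(X)): cur=X back=3 fwd=0

Answer: back: HOME,V,C
current: X
forward: (empty)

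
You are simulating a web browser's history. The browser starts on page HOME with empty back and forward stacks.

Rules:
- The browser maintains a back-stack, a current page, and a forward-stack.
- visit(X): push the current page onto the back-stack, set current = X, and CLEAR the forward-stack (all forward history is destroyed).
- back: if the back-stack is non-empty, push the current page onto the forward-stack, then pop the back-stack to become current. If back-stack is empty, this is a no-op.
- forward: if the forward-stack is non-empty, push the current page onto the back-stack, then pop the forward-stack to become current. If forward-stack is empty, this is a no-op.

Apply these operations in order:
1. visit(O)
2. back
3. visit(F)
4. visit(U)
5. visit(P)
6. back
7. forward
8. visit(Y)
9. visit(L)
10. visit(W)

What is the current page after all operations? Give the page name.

Answer: W

Derivation:
After 1 (visit(O)): cur=O back=1 fwd=0
After 2 (back): cur=HOME back=0 fwd=1
After 3 (visit(F)): cur=F back=1 fwd=0
After 4 (visit(U)): cur=U back=2 fwd=0
After 5 (visit(P)): cur=P back=3 fwd=0
After 6 (back): cur=U back=2 fwd=1
After 7 (forward): cur=P back=3 fwd=0
After 8 (visit(Y)): cur=Y back=4 fwd=0
After 9 (visit(L)): cur=L back=5 fwd=0
After 10 (visit(W)): cur=W back=6 fwd=0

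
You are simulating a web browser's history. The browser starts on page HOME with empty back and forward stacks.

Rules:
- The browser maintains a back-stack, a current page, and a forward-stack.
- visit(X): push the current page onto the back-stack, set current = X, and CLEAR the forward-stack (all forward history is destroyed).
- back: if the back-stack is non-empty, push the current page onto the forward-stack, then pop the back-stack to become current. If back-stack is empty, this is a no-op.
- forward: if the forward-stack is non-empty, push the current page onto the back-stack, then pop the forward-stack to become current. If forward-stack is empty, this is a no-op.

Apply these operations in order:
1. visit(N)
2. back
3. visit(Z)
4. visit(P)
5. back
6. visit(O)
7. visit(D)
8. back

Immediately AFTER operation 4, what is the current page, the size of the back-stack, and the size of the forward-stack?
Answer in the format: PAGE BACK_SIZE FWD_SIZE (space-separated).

After 1 (visit(N)): cur=N back=1 fwd=0
After 2 (back): cur=HOME back=0 fwd=1
After 3 (visit(Z)): cur=Z back=1 fwd=0
After 4 (visit(P)): cur=P back=2 fwd=0

P 2 0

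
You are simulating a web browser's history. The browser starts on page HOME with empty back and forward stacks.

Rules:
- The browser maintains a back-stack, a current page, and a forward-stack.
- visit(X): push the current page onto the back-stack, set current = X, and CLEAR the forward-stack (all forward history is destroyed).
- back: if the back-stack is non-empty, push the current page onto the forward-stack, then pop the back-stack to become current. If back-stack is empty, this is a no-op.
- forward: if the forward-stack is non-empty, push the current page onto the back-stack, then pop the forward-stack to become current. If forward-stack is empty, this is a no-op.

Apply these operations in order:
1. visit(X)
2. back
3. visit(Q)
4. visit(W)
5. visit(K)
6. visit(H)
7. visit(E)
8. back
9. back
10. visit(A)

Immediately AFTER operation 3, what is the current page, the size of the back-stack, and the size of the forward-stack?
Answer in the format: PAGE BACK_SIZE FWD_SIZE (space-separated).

After 1 (visit(X)): cur=X back=1 fwd=0
After 2 (back): cur=HOME back=0 fwd=1
After 3 (visit(Q)): cur=Q back=1 fwd=0

Q 1 0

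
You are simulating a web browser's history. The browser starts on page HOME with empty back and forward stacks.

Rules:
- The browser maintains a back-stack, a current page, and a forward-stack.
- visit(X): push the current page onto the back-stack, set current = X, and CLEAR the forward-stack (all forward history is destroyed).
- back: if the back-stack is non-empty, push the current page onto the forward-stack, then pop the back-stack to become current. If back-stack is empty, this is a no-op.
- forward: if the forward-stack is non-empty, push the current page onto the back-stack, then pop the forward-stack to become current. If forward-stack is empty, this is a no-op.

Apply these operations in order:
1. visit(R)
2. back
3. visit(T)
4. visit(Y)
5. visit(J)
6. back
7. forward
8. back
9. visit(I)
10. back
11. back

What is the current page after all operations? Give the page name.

Answer: T

Derivation:
After 1 (visit(R)): cur=R back=1 fwd=0
After 2 (back): cur=HOME back=0 fwd=1
After 3 (visit(T)): cur=T back=1 fwd=0
After 4 (visit(Y)): cur=Y back=2 fwd=0
After 5 (visit(J)): cur=J back=3 fwd=0
After 6 (back): cur=Y back=2 fwd=1
After 7 (forward): cur=J back=3 fwd=0
After 8 (back): cur=Y back=2 fwd=1
After 9 (visit(I)): cur=I back=3 fwd=0
After 10 (back): cur=Y back=2 fwd=1
After 11 (back): cur=T back=1 fwd=2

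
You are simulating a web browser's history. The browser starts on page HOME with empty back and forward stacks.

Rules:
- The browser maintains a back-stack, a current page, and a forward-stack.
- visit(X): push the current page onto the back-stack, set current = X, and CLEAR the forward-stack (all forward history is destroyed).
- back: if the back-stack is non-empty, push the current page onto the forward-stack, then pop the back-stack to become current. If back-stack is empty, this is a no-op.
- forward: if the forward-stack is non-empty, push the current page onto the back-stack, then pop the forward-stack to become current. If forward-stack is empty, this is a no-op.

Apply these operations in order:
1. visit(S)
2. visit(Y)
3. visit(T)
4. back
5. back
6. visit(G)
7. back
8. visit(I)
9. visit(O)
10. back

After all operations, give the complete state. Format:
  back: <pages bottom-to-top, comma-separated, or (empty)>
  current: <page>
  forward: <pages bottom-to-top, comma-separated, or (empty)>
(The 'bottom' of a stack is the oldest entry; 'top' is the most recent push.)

Answer: back: HOME,S
current: I
forward: O

Derivation:
After 1 (visit(S)): cur=S back=1 fwd=0
After 2 (visit(Y)): cur=Y back=2 fwd=0
After 3 (visit(T)): cur=T back=3 fwd=0
After 4 (back): cur=Y back=2 fwd=1
After 5 (back): cur=S back=1 fwd=2
After 6 (visit(G)): cur=G back=2 fwd=0
After 7 (back): cur=S back=1 fwd=1
After 8 (visit(I)): cur=I back=2 fwd=0
After 9 (visit(O)): cur=O back=3 fwd=0
After 10 (back): cur=I back=2 fwd=1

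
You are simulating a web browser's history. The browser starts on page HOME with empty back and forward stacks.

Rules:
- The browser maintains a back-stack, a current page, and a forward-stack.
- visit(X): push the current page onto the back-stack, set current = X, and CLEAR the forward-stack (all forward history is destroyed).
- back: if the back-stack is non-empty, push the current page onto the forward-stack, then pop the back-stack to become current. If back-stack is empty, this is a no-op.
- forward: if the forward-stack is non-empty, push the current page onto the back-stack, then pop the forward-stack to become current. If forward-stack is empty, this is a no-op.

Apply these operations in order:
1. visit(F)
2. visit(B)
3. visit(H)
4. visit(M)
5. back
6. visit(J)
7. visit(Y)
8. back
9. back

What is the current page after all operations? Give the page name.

After 1 (visit(F)): cur=F back=1 fwd=0
After 2 (visit(B)): cur=B back=2 fwd=0
After 3 (visit(H)): cur=H back=3 fwd=0
After 4 (visit(M)): cur=M back=4 fwd=0
After 5 (back): cur=H back=3 fwd=1
After 6 (visit(J)): cur=J back=4 fwd=0
After 7 (visit(Y)): cur=Y back=5 fwd=0
After 8 (back): cur=J back=4 fwd=1
After 9 (back): cur=H back=3 fwd=2

Answer: H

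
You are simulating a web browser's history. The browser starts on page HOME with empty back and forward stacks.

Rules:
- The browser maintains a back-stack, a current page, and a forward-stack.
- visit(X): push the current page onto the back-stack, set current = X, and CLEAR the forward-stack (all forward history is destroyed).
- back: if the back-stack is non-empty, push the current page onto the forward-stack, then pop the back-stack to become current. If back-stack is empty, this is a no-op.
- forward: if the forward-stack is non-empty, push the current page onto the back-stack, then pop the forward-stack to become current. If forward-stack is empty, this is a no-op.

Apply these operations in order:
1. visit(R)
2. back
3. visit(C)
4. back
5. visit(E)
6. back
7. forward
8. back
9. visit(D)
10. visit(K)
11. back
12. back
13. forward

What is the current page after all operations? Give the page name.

After 1 (visit(R)): cur=R back=1 fwd=0
After 2 (back): cur=HOME back=0 fwd=1
After 3 (visit(C)): cur=C back=1 fwd=0
After 4 (back): cur=HOME back=0 fwd=1
After 5 (visit(E)): cur=E back=1 fwd=0
After 6 (back): cur=HOME back=0 fwd=1
After 7 (forward): cur=E back=1 fwd=0
After 8 (back): cur=HOME back=0 fwd=1
After 9 (visit(D)): cur=D back=1 fwd=0
After 10 (visit(K)): cur=K back=2 fwd=0
After 11 (back): cur=D back=1 fwd=1
After 12 (back): cur=HOME back=0 fwd=2
After 13 (forward): cur=D back=1 fwd=1

Answer: D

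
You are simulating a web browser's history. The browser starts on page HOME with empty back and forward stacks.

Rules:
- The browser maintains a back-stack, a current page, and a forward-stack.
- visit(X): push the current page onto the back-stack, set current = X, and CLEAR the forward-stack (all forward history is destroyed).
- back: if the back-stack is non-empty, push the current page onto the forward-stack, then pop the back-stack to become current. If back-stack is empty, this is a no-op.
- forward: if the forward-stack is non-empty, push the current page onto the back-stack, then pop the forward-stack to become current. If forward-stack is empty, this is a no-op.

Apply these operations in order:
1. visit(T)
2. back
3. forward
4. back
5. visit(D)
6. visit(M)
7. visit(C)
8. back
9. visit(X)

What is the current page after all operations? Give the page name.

Answer: X

Derivation:
After 1 (visit(T)): cur=T back=1 fwd=0
After 2 (back): cur=HOME back=0 fwd=1
After 3 (forward): cur=T back=1 fwd=0
After 4 (back): cur=HOME back=0 fwd=1
After 5 (visit(D)): cur=D back=1 fwd=0
After 6 (visit(M)): cur=M back=2 fwd=0
After 7 (visit(C)): cur=C back=3 fwd=0
After 8 (back): cur=M back=2 fwd=1
After 9 (visit(X)): cur=X back=3 fwd=0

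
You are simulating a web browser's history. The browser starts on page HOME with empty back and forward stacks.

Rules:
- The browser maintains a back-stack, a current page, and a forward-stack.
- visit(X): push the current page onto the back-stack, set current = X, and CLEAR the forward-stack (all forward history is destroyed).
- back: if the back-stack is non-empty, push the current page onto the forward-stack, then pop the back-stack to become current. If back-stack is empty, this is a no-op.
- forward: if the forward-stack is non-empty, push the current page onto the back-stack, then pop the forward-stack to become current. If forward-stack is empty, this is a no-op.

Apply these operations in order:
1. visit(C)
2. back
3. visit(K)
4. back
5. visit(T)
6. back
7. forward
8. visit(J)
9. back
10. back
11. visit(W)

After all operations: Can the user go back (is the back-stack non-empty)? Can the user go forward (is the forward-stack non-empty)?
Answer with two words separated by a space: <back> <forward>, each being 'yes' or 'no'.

Answer: yes no

Derivation:
After 1 (visit(C)): cur=C back=1 fwd=0
After 2 (back): cur=HOME back=0 fwd=1
After 3 (visit(K)): cur=K back=1 fwd=0
After 4 (back): cur=HOME back=0 fwd=1
After 5 (visit(T)): cur=T back=1 fwd=0
After 6 (back): cur=HOME back=0 fwd=1
After 7 (forward): cur=T back=1 fwd=0
After 8 (visit(J)): cur=J back=2 fwd=0
After 9 (back): cur=T back=1 fwd=1
After 10 (back): cur=HOME back=0 fwd=2
After 11 (visit(W)): cur=W back=1 fwd=0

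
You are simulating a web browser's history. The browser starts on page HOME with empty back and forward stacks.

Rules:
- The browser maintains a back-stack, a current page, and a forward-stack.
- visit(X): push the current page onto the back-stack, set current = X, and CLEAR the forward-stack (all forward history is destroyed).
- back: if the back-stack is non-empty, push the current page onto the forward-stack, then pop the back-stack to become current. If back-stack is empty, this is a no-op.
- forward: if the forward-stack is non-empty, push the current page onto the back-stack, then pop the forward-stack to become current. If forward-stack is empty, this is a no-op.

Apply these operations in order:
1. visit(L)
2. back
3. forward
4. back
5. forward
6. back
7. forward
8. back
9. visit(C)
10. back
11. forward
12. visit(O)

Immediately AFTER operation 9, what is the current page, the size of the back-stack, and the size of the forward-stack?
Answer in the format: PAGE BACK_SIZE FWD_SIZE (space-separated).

After 1 (visit(L)): cur=L back=1 fwd=0
After 2 (back): cur=HOME back=0 fwd=1
After 3 (forward): cur=L back=1 fwd=0
After 4 (back): cur=HOME back=0 fwd=1
After 5 (forward): cur=L back=1 fwd=0
After 6 (back): cur=HOME back=0 fwd=1
After 7 (forward): cur=L back=1 fwd=0
After 8 (back): cur=HOME back=0 fwd=1
After 9 (visit(C)): cur=C back=1 fwd=0

C 1 0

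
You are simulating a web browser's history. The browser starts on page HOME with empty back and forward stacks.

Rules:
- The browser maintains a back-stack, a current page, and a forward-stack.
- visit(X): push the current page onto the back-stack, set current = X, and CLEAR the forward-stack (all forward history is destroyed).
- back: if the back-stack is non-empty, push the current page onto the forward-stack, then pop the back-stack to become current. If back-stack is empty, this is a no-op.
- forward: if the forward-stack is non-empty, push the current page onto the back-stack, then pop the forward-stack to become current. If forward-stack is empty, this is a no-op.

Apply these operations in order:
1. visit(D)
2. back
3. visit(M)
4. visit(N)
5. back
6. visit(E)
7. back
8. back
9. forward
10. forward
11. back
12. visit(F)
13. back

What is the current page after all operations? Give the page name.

Answer: M

Derivation:
After 1 (visit(D)): cur=D back=1 fwd=0
After 2 (back): cur=HOME back=0 fwd=1
After 3 (visit(M)): cur=M back=1 fwd=0
After 4 (visit(N)): cur=N back=2 fwd=0
After 5 (back): cur=M back=1 fwd=1
After 6 (visit(E)): cur=E back=2 fwd=0
After 7 (back): cur=M back=1 fwd=1
After 8 (back): cur=HOME back=0 fwd=2
After 9 (forward): cur=M back=1 fwd=1
After 10 (forward): cur=E back=2 fwd=0
After 11 (back): cur=M back=1 fwd=1
After 12 (visit(F)): cur=F back=2 fwd=0
After 13 (back): cur=M back=1 fwd=1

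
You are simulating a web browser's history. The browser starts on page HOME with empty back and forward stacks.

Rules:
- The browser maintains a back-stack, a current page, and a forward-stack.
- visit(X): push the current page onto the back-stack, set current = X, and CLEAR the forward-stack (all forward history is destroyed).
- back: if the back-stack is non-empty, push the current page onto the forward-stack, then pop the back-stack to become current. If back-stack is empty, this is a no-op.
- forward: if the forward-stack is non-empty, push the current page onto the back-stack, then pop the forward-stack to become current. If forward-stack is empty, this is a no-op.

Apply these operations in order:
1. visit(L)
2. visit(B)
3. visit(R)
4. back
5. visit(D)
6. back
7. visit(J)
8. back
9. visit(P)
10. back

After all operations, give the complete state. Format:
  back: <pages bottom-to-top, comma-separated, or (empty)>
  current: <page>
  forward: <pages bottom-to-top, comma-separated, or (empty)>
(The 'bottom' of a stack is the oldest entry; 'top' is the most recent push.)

Answer: back: HOME,L
current: B
forward: P

Derivation:
After 1 (visit(L)): cur=L back=1 fwd=0
After 2 (visit(B)): cur=B back=2 fwd=0
After 3 (visit(R)): cur=R back=3 fwd=0
After 4 (back): cur=B back=2 fwd=1
After 5 (visit(D)): cur=D back=3 fwd=0
After 6 (back): cur=B back=2 fwd=1
After 7 (visit(J)): cur=J back=3 fwd=0
After 8 (back): cur=B back=2 fwd=1
After 9 (visit(P)): cur=P back=3 fwd=0
After 10 (back): cur=B back=2 fwd=1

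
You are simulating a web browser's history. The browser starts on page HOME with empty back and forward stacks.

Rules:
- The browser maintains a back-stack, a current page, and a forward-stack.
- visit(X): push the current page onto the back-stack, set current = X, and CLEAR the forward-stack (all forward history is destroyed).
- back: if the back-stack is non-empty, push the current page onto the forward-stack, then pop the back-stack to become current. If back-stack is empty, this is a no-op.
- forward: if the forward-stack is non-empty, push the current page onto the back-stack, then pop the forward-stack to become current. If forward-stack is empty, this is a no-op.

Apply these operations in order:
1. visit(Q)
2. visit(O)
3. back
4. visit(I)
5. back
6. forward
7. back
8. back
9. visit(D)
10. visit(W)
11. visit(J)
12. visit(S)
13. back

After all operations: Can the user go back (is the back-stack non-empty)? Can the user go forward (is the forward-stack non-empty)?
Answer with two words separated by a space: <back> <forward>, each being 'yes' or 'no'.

After 1 (visit(Q)): cur=Q back=1 fwd=0
After 2 (visit(O)): cur=O back=2 fwd=0
After 3 (back): cur=Q back=1 fwd=1
After 4 (visit(I)): cur=I back=2 fwd=0
After 5 (back): cur=Q back=1 fwd=1
After 6 (forward): cur=I back=2 fwd=0
After 7 (back): cur=Q back=1 fwd=1
After 8 (back): cur=HOME back=0 fwd=2
After 9 (visit(D)): cur=D back=1 fwd=0
After 10 (visit(W)): cur=W back=2 fwd=0
After 11 (visit(J)): cur=J back=3 fwd=0
After 12 (visit(S)): cur=S back=4 fwd=0
After 13 (back): cur=J back=3 fwd=1

Answer: yes yes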